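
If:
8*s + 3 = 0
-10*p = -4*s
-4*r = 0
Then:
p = -3/20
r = 0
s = -3/8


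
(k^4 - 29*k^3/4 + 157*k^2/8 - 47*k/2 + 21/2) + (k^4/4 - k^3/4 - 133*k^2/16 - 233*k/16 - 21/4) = 5*k^4/4 - 15*k^3/2 + 181*k^2/16 - 609*k/16 + 21/4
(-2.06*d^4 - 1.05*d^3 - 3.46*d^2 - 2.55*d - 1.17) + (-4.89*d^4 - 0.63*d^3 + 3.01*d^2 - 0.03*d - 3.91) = -6.95*d^4 - 1.68*d^3 - 0.45*d^2 - 2.58*d - 5.08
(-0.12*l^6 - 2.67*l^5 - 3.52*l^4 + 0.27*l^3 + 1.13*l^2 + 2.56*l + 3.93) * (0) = 0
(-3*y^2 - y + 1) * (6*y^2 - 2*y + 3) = -18*y^4 - y^2 - 5*y + 3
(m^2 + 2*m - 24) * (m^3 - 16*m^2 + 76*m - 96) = m^5 - 14*m^4 + 20*m^3 + 440*m^2 - 2016*m + 2304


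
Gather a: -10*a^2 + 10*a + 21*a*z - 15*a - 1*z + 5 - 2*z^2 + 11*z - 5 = -10*a^2 + a*(21*z - 5) - 2*z^2 + 10*z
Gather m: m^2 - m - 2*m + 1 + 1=m^2 - 3*m + 2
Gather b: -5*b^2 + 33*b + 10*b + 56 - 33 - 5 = -5*b^2 + 43*b + 18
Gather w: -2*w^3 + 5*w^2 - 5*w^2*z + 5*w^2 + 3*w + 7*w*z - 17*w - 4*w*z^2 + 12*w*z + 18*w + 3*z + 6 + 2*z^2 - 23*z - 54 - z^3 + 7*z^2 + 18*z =-2*w^3 + w^2*(10 - 5*z) + w*(-4*z^2 + 19*z + 4) - z^3 + 9*z^2 - 2*z - 48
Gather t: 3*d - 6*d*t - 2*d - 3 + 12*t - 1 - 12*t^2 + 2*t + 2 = d - 12*t^2 + t*(14 - 6*d) - 2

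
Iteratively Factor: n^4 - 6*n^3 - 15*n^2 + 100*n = (n - 5)*(n^3 - n^2 - 20*n) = (n - 5)^2*(n^2 + 4*n) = (n - 5)^2*(n + 4)*(n)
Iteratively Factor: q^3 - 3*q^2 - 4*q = (q + 1)*(q^2 - 4*q) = (q - 4)*(q + 1)*(q)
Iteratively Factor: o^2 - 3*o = (o - 3)*(o)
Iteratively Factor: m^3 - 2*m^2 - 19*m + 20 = (m - 5)*(m^2 + 3*m - 4) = (m - 5)*(m + 4)*(m - 1)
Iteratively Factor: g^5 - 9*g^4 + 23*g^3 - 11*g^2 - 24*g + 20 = (g + 1)*(g^4 - 10*g^3 + 33*g^2 - 44*g + 20) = (g - 2)*(g + 1)*(g^3 - 8*g^2 + 17*g - 10) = (g - 2)*(g - 1)*(g + 1)*(g^2 - 7*g + 10) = (g - 2)^2*(g - 1)*(g + 1)*(g - 5)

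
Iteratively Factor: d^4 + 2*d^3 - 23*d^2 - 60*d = (d + 4)*(d^3 - 2*d^2 - 15*d) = (d + 3)*(d + 4)*(d^2 - 5*d) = d*(d + 3)*(d + 4)*(d - 5)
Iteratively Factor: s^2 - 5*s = (s - 5)*(s)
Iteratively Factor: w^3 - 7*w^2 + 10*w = (w - 5)*(w^2 - 2*w) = (w - 5)*(w - 2)*(w)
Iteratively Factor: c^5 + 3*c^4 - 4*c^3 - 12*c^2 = (c)*(c^4 + 3*c^3 - 4*c^2 - 12*c) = c*(c + 2)*(c^3 + c^2 - 6*c) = c^2*(c + 2)*(c^2 + c - 6) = c^2*(c - 2)*(c + 2)*(c + 3)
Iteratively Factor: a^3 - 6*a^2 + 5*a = (a - 1)*(a^2 - 5*a) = (a - 5)*(a - 1)*(a)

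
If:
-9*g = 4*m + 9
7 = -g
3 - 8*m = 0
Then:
No Solution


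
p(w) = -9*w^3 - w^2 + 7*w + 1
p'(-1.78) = -74.99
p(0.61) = 2.86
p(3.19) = -279.00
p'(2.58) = -177.88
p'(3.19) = -274.13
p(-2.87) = 185.43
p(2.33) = -101.96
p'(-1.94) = -90.74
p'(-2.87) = -209.66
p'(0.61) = -4.27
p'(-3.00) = -230.00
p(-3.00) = 214.00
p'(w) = -27*w^2 - 2*w + 7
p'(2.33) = -144.24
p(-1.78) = 36.13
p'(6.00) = -977.00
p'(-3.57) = -329.97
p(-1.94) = 49.37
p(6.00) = -1937.00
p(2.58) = -142.16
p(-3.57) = 372.76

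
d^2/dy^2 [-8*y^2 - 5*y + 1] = -16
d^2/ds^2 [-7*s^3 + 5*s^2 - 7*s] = 10 - 42*s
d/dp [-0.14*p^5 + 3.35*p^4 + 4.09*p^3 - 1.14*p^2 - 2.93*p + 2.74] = -0.7*p^4 + 13.4*p^3 + 12.27*p^2 - 2.28*p - 2.93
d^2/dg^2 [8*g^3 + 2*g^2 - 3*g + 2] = 48*g + 4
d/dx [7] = 0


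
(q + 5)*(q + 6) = q^2 + 11*q + 30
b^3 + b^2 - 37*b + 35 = (b - 5)*(b - 1)*(b + 7)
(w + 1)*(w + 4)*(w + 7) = w^3 + 12*w^2 + 39*w + 28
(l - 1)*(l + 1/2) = l^2 - l/2 - 1/2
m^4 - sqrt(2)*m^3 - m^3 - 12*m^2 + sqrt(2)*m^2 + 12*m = m*(m - 1)*(m - 3*sqrt(2))*(m + 2*sqrt(2))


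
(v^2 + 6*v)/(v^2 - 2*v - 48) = v/(v - 8)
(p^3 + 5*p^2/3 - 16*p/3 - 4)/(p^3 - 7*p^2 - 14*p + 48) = (p + 2/3)/(p - 8)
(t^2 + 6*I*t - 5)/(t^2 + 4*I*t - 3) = (t + 5*I)/(t + 3*I)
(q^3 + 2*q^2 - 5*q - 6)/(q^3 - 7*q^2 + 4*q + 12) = (q + 3)/(q - 6)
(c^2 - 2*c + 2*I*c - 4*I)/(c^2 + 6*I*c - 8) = (c - 2)/(c + 4*I)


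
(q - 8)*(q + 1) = q^2 - 7*q - 8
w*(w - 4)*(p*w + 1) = p*w^3 - 4*p*w^2 + w^2 - 4*w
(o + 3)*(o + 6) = o^2 + 9*o + 18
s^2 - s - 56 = (s - 8)*(s + 7)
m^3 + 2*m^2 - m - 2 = (m - 1)*(m + 1)*(m + 2)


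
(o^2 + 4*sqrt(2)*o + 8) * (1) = o^2 + 4*sqrt(2)*o + 8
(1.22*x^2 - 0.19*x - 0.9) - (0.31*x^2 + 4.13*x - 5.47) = 0.91*x^2 - 4.32*x + 4.57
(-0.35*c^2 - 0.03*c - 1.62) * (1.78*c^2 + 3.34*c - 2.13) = -0.623*c^4 - 1.2224*c^3 - 2.2383*c^2 - 5.3469*c + 3.4506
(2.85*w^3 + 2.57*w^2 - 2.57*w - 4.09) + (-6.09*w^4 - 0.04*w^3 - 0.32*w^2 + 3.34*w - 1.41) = -6.09*w^4 + 2.81*w^3 + 2.25*w^2 + 0.77*w - 5.5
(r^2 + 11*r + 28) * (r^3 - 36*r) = r^5 + 11*r^4 - 8*r^3 - 396*r^2 - 1008*r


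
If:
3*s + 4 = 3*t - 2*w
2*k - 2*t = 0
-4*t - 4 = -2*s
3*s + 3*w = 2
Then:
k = 22/3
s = 50/3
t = 22/3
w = -16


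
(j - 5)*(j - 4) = j^2 - 9*j + 20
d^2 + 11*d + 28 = (d + 4)*(d + 7)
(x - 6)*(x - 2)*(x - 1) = x^3 - 9*x^2 + 20*x - 12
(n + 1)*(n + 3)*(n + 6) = n^3 + 10*n^2 + 27*n + 18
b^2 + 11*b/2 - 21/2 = (b - 3/2)*(b + 7)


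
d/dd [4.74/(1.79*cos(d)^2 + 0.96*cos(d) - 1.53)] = (16.9692*cos(d) + 4.5504)*sin(d)/(1.79*cos(d)^2 + 0.96*cos(d) - 1.53)^2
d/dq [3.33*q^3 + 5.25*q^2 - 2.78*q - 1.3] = 9.99*q^2 + 10.5*q - 2.78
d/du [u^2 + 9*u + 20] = 2*u + 9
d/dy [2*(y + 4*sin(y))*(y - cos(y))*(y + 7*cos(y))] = -2*(y + 4*sin(y))*(y - cos(y))*(7*sin(y) - 1) + 2*(y + 4*sin(y))*(y + 7*cos(y))*(sin(y) + 1) + 2*(y - cos(y))*(y + 7*cos(y))*(4*cos(y) + 1)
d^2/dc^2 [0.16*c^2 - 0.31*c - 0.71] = 0.320000000000000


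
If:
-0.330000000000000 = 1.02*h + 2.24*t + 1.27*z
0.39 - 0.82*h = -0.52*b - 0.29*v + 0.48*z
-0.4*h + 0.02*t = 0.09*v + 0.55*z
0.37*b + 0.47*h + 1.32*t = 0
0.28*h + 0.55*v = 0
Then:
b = -0.03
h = 0.57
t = -0.19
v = -0.29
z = -0.38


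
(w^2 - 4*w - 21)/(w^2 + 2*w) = (w^2 - 4*w - 21)/(w*(w + 2))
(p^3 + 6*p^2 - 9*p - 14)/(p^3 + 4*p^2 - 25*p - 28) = (p - 2)/(p - 4)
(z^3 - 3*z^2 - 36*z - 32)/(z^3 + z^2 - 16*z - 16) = (z - 8)/(z - 4)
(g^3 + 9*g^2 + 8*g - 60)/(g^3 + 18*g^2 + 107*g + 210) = (g - 2)/(g + 7)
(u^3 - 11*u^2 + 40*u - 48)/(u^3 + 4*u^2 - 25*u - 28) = (u^2 - 7*u + 12)/(u^2 + 8*u + 7)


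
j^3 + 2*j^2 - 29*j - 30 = (j - 5)*(j + 1)*(j + 6)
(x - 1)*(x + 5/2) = x^2 + 3*x/2 - 5/2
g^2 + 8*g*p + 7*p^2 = (g + p)*(g + 7*p)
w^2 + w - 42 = (w - 6)*(w + 7)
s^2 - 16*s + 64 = (s - 8)^2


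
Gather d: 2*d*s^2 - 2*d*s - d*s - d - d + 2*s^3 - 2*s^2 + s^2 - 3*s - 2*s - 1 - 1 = d*(2*s^2 - 3*s - 2) + 2*s^3 - s^2 - 5*s - 2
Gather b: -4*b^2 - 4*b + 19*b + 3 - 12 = -4*b^2 + 15*b - 9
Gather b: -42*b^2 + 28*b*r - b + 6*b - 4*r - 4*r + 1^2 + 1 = -42*b^2 + b*(28*r + 5) - 8*r + 2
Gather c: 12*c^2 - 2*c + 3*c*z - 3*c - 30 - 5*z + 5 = 12*c^2 + c*(3*z - 5) - 5*z - 25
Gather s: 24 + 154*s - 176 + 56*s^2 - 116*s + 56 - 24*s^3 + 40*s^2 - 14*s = -24*s^3 + 96*s^2 + 24*s - 96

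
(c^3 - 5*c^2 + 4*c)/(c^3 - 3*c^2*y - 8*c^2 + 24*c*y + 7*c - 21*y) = c*(4 - c)/(-c^2 + 3*c*y + 7*c - 21*y)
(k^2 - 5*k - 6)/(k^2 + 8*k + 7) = (k - 6)/(k + 7)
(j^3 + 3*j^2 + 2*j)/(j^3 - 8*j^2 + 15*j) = (j^2 + 3*j + 2)/(j^2 - 8*j + 15)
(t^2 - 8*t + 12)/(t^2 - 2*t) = (t - 6)/t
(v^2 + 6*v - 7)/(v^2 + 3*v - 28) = (v - 1)/(v - 4)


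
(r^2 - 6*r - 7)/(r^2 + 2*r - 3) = (r^2 - 6*r - 7)/(r^2 + 2*r - 3)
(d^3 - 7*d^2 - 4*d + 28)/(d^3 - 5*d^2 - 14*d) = (d - 2)/d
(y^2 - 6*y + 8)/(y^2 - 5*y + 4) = (y - 2)/(y - 1)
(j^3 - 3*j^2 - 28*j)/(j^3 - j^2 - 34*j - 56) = j/(j + 2)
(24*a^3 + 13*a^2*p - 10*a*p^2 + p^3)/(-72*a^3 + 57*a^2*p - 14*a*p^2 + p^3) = (a + p)/(-3*a + p)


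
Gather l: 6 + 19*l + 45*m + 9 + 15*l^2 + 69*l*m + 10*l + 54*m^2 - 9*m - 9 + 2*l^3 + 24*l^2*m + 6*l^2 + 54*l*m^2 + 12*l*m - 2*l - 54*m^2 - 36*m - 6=2*l^3 + l^2*(24*m + 21) + l*(54*m^2 + 81*m + 27)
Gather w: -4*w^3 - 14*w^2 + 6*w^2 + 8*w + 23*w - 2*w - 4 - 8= -4*w^3 - 8*w^2 + 29*w - 12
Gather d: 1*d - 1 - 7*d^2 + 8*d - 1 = -7*d^2 + 9*d - 2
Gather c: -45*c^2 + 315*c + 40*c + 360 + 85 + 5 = -45*c^2 + 355*c + 450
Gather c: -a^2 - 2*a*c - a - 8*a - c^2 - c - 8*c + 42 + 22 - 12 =-a^2 - 9*a - c^2 + c*(-2*a - 9) + 52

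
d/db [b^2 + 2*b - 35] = 2*b + 2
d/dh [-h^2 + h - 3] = 1 - 2*h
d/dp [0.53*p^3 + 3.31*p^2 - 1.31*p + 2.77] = 1.59*p^2 + 6.62*p - 1.31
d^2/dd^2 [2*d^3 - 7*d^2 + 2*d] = 12*d - 14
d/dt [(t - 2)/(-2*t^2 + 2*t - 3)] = (2*t^2 - 8*t + 1)/(4*t^4 - 8*t^3 + 16*t^2 - 12*t + 9)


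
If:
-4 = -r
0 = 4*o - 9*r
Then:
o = 9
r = 4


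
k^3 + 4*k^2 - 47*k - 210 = (k - 7)*(k + 5)*(k + 6)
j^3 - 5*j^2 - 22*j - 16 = (j - 8)*(j + 1)*(j + 2)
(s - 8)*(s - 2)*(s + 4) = s^3 - 6*s^2 - 24*s + 64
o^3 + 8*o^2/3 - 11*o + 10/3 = (o - 2)*(o - 1/3)*(o + 5)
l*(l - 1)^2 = l^3 - 2*l^2 + l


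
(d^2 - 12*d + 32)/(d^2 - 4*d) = (d - 8)/d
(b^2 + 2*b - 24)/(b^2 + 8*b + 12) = (b - 4)/(b + 2)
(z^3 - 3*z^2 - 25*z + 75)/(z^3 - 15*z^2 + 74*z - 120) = (z^2 + 2*z - 15)/(z^2 - 10*z + 24)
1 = 1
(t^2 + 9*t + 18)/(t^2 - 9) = (t + 6)/(t - 3)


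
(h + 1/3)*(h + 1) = h^2 + 4*h/3 + 1/3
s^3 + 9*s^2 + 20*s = s*(s + 4)*(s + 5)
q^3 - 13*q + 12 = (q - 3)*(q - 1)*(q + 4)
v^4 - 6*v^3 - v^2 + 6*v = v*(v - 6)*(v - 1)*(v + 1)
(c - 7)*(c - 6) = c^2 - 13*c + 42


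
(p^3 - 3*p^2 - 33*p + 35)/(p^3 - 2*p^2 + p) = (p^2 - 2*p - 35)/(p*(p - 1))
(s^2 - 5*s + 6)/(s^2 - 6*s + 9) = (s - 2)/(s - 3)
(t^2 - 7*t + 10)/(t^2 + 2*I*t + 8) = (t^2 - 7*t + 10)/(t^2 + 2*I*t + 8)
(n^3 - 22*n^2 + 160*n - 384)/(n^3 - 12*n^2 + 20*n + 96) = (n - 8)/(n + 2)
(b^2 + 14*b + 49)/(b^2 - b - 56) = (b + 7)/(b - 8)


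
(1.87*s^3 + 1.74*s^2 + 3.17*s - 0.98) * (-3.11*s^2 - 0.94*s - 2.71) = -5.8157*s^5 - 7.1692*s^4 - 16.562*s^3 - 4.6474*s^2 - 7.6695*s + 2.6558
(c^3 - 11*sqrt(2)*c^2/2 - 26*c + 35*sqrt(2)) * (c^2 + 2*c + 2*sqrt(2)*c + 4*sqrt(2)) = c^5 - 7*sqrt(2)*c^4/2 + 2*c^4 - 48*c^3 - 7*sqrt(2)*c^3 - 96*c^2 - 17*sqrt(2)*c^2 - 34*sqrt(2)*c + 140*c + 280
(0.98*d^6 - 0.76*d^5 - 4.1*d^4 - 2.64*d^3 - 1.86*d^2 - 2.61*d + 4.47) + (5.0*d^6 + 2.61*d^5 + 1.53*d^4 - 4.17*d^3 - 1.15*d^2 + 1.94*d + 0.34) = 5.98*d^6 + 1.85*d^5 - 2.57*d^4 - 6.81*d^3 - 3.01*d^2 - 0.67*d + 4.81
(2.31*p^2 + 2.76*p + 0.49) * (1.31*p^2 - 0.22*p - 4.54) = 3.0261*p^4 + 3.1074*p^3 - 10.4527*p^2 - 12.6382*p - 2.2246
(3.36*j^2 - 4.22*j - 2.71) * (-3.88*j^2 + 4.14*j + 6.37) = -13.0368*j^4 + 30.284*j^3 + 14.4472*j^2 - 38.1008*j - 17.2627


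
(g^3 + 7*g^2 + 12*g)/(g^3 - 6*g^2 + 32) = g*(g^2 + 7*g + 12)/(g^3 - 6*g^2 + 32)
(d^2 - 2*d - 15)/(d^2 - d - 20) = (d + 3)/(d + 4)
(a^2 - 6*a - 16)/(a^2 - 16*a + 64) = (a + 2)/(a - 8)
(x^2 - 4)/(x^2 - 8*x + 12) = (x + 2)/(x - 6)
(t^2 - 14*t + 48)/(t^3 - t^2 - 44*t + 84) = (t - 8)/(t^2 + 5*t - 14)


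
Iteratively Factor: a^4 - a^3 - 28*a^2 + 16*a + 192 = (a - 4)*(a^3 + 3*a^2 - 16*a - 48) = (a - 4)^2*(a^2 + 7*a + 12) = (a - 4)^2*(a + 4)*(a + 3)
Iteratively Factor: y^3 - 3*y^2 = (y)*(y^2 - 3*y) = y*(y - 3)*(y)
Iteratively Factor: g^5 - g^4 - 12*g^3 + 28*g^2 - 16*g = (g)*(g^4 - g^3 - 12*g^2 + 28*g - 16) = g*(g - 2)*(g^3 + g^2 - 10*g + 8) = g*(g - 2)*(g + 4)*(g^2 - 3*g + 2) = g*(g - 2)^2*(g + 4)*(g - 1)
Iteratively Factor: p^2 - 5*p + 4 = (p - 4)*(p - 1)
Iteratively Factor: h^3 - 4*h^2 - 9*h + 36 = (h - 3)*(h^2 - h - 12) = (h - 4)*(h - 3)*(h + 3)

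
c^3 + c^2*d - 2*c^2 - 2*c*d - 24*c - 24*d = (c - 6)*(c + 4)*(c + d)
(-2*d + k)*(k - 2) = -2*d*k + 4*d + k^2 - 2*k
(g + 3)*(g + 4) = g^2 + 7*g + 12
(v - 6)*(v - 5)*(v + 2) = v^3 - 9*v^2 + 8*v + 60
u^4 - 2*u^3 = u^3*(u - 2)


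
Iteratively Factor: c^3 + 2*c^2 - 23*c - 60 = (c + 4)*(c^2 - 2*c - 15) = (c - 5)*(c + 4)*(c + 3)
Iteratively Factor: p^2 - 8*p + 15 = (p - 5)*(p - 3)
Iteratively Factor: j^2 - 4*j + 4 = (j - 2)*(j - 2)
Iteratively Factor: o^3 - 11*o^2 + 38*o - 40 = (o - 2)*(o^2 - 9*o + 20) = (o - 5)*(o - 2)*(o - 4)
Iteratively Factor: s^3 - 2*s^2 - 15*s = (s)*(s^2 - 2*s - 15) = s*(s - 5)*(s + 3)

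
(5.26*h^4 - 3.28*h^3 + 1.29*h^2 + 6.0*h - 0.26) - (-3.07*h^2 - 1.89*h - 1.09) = 5.26*h^4 - 3.28*h^3 + 4.36*h^2 + 7.89*h + 0.83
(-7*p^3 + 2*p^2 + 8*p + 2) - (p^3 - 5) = -8*p^3 + 2*p^2 + 8*p + 7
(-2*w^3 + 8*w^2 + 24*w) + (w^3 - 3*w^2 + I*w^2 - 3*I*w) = -w^3 + 5*w^2 + I*w^2 + 24*w - 3*I*w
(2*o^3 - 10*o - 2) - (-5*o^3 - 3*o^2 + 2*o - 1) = 7*o^3 + 3*o^2 - 12*o - 1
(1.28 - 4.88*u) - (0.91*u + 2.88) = -5.79*u - 1.6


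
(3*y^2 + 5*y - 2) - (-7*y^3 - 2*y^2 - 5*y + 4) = 7*y^3 + 5*y^2 + 10*y - 6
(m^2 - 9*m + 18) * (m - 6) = m^3 - 15*m^2 + 72*m - 108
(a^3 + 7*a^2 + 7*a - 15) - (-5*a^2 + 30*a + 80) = a^3 + 12*a^2 - 23*a - 95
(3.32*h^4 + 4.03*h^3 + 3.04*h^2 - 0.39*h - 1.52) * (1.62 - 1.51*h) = -5.0132*h^5 - 0.7069*h^4 + 1.9382*h^3 + 5.5137*h^2 + 1.6634*h - 2.4624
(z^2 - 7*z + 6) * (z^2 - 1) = z^4 - 7*z^3 + 5*z^2 + 7*z - 6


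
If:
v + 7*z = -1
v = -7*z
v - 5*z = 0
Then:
No Solution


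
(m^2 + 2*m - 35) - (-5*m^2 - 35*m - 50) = 6*m^2 + 37*m + 15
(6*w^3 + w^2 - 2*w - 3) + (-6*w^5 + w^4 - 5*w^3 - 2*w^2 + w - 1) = -6*w^5 + w^4 + w^3 - w^2 - w - 4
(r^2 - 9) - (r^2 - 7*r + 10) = 7*r - 19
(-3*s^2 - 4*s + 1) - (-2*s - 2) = -3*s^2 - 2*s + 3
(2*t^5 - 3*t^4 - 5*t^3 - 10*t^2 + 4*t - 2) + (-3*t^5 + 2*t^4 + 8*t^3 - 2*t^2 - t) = -t^5 - t^4 + 3*t^3 - 12*t^2 + 3*t - 2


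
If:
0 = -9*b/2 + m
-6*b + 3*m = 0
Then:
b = 0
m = 0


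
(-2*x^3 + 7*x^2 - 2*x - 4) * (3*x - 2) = -6*x^4 + 25*x^3 - 20*x^2 - 8*x + 8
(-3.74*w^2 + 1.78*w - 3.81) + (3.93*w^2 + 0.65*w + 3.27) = 0.19*w^2 + 2.43*w - 0.54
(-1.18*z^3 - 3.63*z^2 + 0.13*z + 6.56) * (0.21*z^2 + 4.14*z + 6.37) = -0.2478*z^5 - 5.6475*z^4 - 22.5175*z^3 - 21.2073*z^2 + 27.9865*z + 41.7872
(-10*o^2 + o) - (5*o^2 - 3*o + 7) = -15*o^2 + 4*o - 7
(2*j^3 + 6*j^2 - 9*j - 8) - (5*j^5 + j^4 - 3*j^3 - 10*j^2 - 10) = -5*j^5 - j^4 + 5*j^3 + 16*j^2 - 9*j + 2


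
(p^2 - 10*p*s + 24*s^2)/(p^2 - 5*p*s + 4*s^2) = (p - 6*s)/(p - s)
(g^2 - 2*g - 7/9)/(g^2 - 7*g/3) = (g + 1/3)/g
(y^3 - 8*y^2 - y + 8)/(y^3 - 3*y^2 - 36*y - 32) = (y - 1)/(y + 4)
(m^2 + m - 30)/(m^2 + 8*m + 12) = (m - 5)/(m + 2)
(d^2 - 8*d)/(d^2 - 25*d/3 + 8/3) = 3*d/(3*d - 1)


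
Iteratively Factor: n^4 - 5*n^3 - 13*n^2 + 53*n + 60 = (n + 3)*(n^3 - 8*n^2 + 11*n + 20) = (n - 4)*(n + 3)*(n^2 - 4*n - 5) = (n - 4)*(n + 1)*(n + 3)*(n - 5)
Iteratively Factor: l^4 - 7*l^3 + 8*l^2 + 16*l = (l + 1)*(l^3 - 8*l^2 + 16*l) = (l - 4)*(l + 1)*(l^2 - 4*l) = (l - 4)^2*(l + 1)*(l)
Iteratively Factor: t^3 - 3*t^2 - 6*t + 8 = (t - 4)*(t^2 + t - 2) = (t - 4)*(t + 2)*(t - 1)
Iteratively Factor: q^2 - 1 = (q - 1)*(q + 1)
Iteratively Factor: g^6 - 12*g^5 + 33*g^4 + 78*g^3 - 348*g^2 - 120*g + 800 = (g + 2)*(g^5 - 14*g^4 + 61*g^3 - 44*g^2 - 260*g + 400) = (g - 5)*(g + 2)*(g^4 - 9*g^3 + 16*g^2 + 36*g - 80) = (g - 5)*(g - 2)*(g + 2)*(g^3 - 7*g^2 + 2*g + 40) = (g - 5)*(g - 4)*(g - 2)*(g + 2)*(g^2 - 3*g - 10) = (g - 5)^2*(g - 4)*(g - 2)*(g + 2)*(g + 2)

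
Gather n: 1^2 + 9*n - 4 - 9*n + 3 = 0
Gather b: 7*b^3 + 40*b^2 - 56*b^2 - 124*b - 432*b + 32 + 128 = 7*b^3 - 16*b^2 - 556*b + 160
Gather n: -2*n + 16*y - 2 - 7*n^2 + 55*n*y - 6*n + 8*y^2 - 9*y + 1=-7*n^2 + n*(55*y - 8) + 8*y^2 + 7*y - 1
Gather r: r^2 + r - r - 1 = r^2 - 1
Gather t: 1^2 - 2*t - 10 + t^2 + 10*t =t^2 + 8*t - 9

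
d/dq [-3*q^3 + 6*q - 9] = 6 - 9*q^2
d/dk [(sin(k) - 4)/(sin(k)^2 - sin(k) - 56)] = (8*sin(k) + cos(k)^2 - 61)*cos(k)/(sin(k) + cos(k)^2 + 55)^2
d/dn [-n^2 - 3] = -2*n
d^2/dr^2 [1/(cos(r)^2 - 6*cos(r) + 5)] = (-8*sin(r)^4 + 36*sin(r)^2 - 105*cos(r) + 9*cos(3*r) + 96)/(2*(cos(r) - 5)^3*(cos(r) - 1)^3)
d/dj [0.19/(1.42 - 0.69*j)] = 0.1311/(0.69*j - 1.42)^2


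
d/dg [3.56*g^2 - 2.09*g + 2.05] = 7.12*g - 2.09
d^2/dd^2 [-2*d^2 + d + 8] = -4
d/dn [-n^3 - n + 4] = -3*n^2 - 1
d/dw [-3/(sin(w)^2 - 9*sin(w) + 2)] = 3*(2*sin(w) - 9)*cos(w)/(sin(w)^2 - 9*sin(w) + 2)^2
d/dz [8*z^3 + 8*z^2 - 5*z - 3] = 24*z^2 + 16*z - 5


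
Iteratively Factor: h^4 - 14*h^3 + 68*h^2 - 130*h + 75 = (h - 3)*(h^3 - 11*h^2 + 35*h - 25) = (h - 5)*(h - 3)*(h^2 - 6*h + 5) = (h - 5)^2*(h - 3)*(h - 1)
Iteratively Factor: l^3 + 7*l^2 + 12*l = (l + 4)*(l^2 + 3*l) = l*(l + 4)*(l + 3)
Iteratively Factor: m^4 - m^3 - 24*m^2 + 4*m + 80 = (m + 4)*(m^3 - 5*m^2 - 4*m + 20) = (m - 2)*(m + 4)*(m^2 - 3*m - 10) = (m - 2)*(m + 2)*(m + 4)*(m - 5)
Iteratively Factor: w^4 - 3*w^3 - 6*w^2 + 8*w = (w + 2)*(w^3 - 5*w^2 + 4*w) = (w - 4)*(w + 2)*(w^2 - w) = (w - 4)*(w - 1)*(w + 2)*(w)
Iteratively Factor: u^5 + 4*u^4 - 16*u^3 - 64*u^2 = (u + 4)*(u^4 - 16*u^2) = (u - 4)*(u + 4)*(u^3 + 4*u^2) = (u - 4)*(u + 4)^2*(u^2) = u*(u - 4)*(u + 4)^2*(u)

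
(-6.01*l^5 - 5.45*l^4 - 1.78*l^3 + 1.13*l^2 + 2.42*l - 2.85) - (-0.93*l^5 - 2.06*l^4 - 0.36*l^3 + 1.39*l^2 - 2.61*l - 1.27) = -5.08*l^5 - 3.39*l^4 - 1.42*l^3 - 0.26*l^2 + 5.03*l - 1.58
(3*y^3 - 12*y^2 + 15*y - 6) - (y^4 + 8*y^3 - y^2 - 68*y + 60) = -y^4 - 5*y^3 - 11*y^2 + 83*y - 66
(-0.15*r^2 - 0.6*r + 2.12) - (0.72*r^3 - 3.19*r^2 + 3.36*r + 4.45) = -0.72*r^3 + 3.04*r^2 - 3.96*r - 2.33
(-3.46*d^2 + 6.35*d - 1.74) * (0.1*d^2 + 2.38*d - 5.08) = -0.346*d^4 - 7.5998*d^3 + 32.5158*d^2 - 36.3992*d + 8.8392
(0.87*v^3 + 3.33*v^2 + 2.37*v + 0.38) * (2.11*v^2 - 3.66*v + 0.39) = 1.8357*v^5 + 3.8421*v^4 - 6.8478*v^3 - 6.5737*v^2 - 0.4665*v + 0.1482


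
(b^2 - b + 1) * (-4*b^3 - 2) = -4*b^5 + 4*b^4 - 4*b^3 - 2*b^2 + 2*b - 2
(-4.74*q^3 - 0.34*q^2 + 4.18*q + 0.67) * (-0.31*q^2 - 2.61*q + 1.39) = 1.4694*q^5 + 12.4768*q^4 - 6.997*q^3 - 11.5901*q^2 + 4.0615*q + 0.9313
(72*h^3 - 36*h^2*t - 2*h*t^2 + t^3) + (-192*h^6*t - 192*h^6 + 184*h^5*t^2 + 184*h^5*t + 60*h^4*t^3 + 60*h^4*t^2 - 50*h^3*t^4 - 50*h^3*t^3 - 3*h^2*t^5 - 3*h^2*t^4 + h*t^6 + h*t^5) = -192*h^6*t - 192*h^6 + 184*h^5*t^2 + 184*h^5*t + 60*h^4*t^3 + 60*h^4*t^2 - 50*h^3*t^4 - 50*h^3*t^3 + 72*h^3 - 3*h^2*t^5 - 3*h^2*t^4 - 36*h^2*t + h*t^6 + h*t^5 - 2*h*t^2 + t^3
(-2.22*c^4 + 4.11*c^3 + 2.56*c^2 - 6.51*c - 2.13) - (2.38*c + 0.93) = -2.22*c^4 + 4.11*c^3 + 2.56*c^2 - 8.89*c - 3.06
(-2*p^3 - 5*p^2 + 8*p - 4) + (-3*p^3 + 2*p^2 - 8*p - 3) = -5*p^3 - 3*p^2 - 7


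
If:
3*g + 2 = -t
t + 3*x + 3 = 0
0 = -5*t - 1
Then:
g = -3/5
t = -1/5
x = -14/15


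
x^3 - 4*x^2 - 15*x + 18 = (x - 6)*(x - 1)*(x + 3)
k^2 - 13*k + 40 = (k - 8)*(k - 5)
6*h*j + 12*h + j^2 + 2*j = (6*h + j)*(j + 2)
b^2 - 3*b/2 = b*(b - 3/2)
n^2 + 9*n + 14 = (n + 2)*(n + 7)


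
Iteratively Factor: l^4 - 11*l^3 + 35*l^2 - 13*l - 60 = (l - 3)*(l^3 - 8*l^2 + 11*l + 20) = (l - 3)*(l + 1)*(l^2 - 9*l + 20) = (l - 5)*(l - 3)*(l + 1)*(l - 4)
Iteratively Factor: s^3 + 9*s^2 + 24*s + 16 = (s + 1)*(s^2 + 8*s + 16) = (s + 1)*(s + 4)*(s + 4)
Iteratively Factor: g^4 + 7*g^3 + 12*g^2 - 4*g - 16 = (g + 2)*(g^3 + 5*g^2 + 2*g - 8) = (g - 1)*(g + 2)*(g^2 + 6*g + 8) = (g - 1)*(g + 2)^2*(g + 4)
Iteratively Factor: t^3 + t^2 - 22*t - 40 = (t - 5)*(t^2 + 6*t + 8) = (t - 5)*(t + 2)*(t + 4)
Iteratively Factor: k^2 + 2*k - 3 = (k - 1)*(k + 3)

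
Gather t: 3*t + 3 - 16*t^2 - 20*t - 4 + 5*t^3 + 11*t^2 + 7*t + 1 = 5*t^3 - 5*t^2 - 10*t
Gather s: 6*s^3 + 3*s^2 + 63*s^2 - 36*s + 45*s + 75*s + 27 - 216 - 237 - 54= 6*s^3 + 66*s^2 + 84*s - 480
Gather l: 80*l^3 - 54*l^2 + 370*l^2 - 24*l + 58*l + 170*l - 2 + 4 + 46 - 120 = 80*l^3 + 316*l^2 + 204*l - 72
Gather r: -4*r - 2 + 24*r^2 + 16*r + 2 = 24*r^2 + 12*r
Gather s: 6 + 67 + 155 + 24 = 252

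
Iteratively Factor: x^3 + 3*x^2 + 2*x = (x)*(x^2 + 3*x + 2) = x*(x + 1)*(x + 2)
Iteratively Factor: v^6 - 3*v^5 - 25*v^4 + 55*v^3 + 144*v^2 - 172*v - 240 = (v + 4)*(v^5 - 7*v^4 + 3*v^3 + 43*v^2 - 28*v - 60) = (v - 3)*(v + 4)*(v^4 - 4*v^3 - 9*v^2 + 16*v + 20) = (v - 3)*(v + 2)*(v + 4)*(v^3 - 6*v^2 + 3*v + 10) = (v - 3)*(v + 1)*(v + 2)*(v + 4)*(v^2 - 7*v + 10) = (v - 3)*(v - 2)*(v + 1)*(v + 2)*(v + 4)*(v - 5)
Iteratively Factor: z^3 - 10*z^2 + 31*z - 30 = (z - 2)*(z^2 - 8*z + 15) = (z - 5)*(z - 2)*(z - 3)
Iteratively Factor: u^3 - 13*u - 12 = (u + 1)*(u^2 - u - 12) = (u - 4)*(u + 1)*(u + 3)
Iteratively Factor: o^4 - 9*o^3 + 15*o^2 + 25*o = (o - 5)*(o^3 - 4*o^2 - 5*o) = (o - 5)*(o + 1)*(o^2 - 5*o) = o*(o - 5)*(o + 1)*(o - 5)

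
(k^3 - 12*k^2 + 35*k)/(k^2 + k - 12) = k*(k^2 - 12*k + 35)/(k^2 + k - 12)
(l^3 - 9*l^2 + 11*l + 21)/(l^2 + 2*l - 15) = (l^2 - 6*l - 7)/(l + 5)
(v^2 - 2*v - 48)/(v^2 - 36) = (v - 8)/(v - 6)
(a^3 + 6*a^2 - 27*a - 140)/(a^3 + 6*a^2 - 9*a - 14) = (a^2 - a - 20)/(a^2 - a - 2)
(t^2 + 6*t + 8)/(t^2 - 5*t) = (t^2 + 6*t + 8)/(t*(t - 5))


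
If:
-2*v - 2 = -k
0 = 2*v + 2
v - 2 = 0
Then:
No Solution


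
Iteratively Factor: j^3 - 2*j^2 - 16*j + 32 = (j - 4)*(j^2 + 2*j - 8) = (j - 4)*(j - 2)*(j + 4)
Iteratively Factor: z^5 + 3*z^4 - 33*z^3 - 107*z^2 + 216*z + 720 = (z - 3)*(z^4 + 6*z^3 - 15*z^2 - 152*z - 240) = (z - 3)*(z + 4)*(z^3 + 2*z^2 - 23*z - 60) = (z - 3)*(z + 3)*(z + 4)*(z^2 - z - 20) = (z - 5)*(z - 3)*(z + 3)*(z + 4)*(z + 4)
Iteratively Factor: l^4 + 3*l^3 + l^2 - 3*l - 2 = (l + 2)*(l^3 + l^2 - l - 1) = (l - 1)*(l + 2)*(l^2 + 2*l + 1) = (l - 1)*(l + 1)*(l + 2)*(l + 1)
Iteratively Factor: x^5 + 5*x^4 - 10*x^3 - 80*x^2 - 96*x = (x + 3)*(x^4 + 2*x^3 - 16*x^2 - 32*x) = (x - 4)*(x + 3)*(x^3 + 6*x^2 + 8*x) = (x - 4)*(x + 2)*(x + 3)*(x^2 + 4*x) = x*(x - 4)*(x + 2)*(x + 3)*(x + 4)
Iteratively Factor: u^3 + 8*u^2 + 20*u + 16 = (u + 4)*(u^2 + 4*u + 4) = (u + 2)*(u + 4)*(u + 2)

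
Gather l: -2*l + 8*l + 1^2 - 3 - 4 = 6*l - 6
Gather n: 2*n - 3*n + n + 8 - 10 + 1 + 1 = 0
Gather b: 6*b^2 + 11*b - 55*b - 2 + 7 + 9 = 6*b^2 - 44*b + 14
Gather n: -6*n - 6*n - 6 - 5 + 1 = -12*n - 10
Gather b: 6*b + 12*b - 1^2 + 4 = 18*b + 3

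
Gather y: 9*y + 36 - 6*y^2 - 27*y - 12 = -6*y^2 - 18*y + 24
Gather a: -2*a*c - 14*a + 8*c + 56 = a*(-2*c - 14) + 8*c + 56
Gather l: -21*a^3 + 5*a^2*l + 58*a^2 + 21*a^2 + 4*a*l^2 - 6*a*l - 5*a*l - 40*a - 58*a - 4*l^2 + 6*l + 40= -21*a^3 + 79*a^2 - 98*a + l^2*(4*a - 4) + l*(5*a^2 - 11*a + 6) + 40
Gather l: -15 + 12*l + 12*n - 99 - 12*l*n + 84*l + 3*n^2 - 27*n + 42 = l*(96 - 12*n) + 3*n^2 - 15*n - 72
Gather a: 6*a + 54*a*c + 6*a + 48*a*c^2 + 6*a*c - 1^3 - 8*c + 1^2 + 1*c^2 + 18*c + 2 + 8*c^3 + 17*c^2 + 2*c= a*(48*c^2 + 60*c + 12) + 8*c^3 + 18*c^2 + 12*c + 2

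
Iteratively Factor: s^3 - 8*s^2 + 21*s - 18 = (s - 3)*(s^2 - 5*s + 6) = (s - 3)*(s - 2)*(s - 3)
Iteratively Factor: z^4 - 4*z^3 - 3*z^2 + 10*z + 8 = (z + 1)*(z^3 - 5*z^2 + 2*z + 8) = (z - 4)*(z + 1)*(z^2 - z - 2) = (z - 4)*(z + 1)^2*(z - 2)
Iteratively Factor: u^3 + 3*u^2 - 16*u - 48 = (u - 4)*(u^2 + 7*u + 12) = (u - 4)*(u + 4)*(u + 3)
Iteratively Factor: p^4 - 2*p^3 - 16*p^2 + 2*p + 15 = (p + 1)*(p^3 - 3*p^2 - 13*p + 15) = (p + 1)*(p + 3)*(p^2 - 6*p + 5) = (p - 1)*(p + 1)*(p + 3)*(p - 5)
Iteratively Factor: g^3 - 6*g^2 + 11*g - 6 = (g - 3)*(g^2 - 3*g + 2) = (g - 3)*(g - 2)*(g - 1)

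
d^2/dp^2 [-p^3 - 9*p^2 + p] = -6*p - 18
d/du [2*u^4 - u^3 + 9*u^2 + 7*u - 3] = 8*u^3 - 3*u^2 + 18*u + 7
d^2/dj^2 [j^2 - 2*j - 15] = 2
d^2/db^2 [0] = 0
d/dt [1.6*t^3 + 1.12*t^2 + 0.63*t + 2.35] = 4.8*t^2 + 2.24*t + 0.63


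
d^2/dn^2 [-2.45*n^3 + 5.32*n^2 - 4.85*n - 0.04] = 10.64 - 14.7*n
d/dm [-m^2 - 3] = -2*m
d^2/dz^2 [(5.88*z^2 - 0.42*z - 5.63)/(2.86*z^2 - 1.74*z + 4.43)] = (51.6516*z^3 - 723.297432*z^2 + 200.030688*z + 332.885108)/(23.393656*z^6 - 42.697512*z^5 + 134.683692*z^4 - 137.540736*z^3 + 208.618446*z^2 - 102.441978*z + 86.938307)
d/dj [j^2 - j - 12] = 2*j - 1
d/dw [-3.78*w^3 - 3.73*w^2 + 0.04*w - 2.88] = -11.34*w^2 - 7.46*w + 0.04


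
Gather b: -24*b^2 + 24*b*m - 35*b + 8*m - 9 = -24*b^2 + b*(24*m - 35) + 8*m - 9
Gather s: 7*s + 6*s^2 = 6*s^2 + 7*s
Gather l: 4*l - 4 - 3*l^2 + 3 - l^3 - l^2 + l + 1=-l^3 - 4*l^2 + 5*l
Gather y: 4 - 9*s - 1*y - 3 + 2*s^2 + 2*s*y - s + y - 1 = 2*s^2 + 2*s*y - 10*s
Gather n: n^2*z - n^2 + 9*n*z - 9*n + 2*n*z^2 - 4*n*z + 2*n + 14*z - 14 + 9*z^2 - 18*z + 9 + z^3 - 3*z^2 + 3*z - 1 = n^2*(z - 1) + n*(2*z^2 + 5*z - 7) + z^3 + 6*z^2 - z - 6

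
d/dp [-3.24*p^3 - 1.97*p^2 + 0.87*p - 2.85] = -9.72*p^2 - 3.94*p + 0.87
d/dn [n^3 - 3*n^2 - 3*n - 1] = 3*n^2 - 6*n - 3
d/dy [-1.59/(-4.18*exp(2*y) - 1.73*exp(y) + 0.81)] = (-13.2924*exp(y) - 2.7507)*exp(y)/(4.18*exp(2*y) + 1.73*exp(y) - 0.81)^2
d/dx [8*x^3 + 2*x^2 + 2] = 4*x*(6*x + 1)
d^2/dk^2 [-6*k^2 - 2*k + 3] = -12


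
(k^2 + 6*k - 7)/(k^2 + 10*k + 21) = (k - 1)/(k + 3)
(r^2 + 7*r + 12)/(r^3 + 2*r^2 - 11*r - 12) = (r + 3)/(r^2 - 2*r - 3)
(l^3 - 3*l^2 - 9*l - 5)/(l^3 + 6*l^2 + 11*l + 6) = (l^2 - 4*l - 5)/(l^2 + 5*l + 6)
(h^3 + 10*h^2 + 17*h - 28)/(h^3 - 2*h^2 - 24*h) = (h^2 + 6*h - 7)/(h*(h - 6))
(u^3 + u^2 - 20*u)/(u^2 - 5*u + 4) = u*(u + 5)/(u - 1)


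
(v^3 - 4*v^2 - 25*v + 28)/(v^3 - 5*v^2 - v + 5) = (v^2 - 3*v - 28)/(v^2 - 4*v - 5)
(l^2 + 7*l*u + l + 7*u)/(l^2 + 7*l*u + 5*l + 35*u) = (l + 1)/(l + 5)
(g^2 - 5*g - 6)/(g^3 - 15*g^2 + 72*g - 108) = (g + 1)/(g^2 - 9*g + 18)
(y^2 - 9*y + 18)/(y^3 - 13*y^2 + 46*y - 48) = (y - 6)/(y^2 - 10*y + 16)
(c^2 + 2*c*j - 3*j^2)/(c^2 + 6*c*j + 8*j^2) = (c^2 + 2*c*j - 3*j^2)/(c^2 + 6*c*j + 8*j^2)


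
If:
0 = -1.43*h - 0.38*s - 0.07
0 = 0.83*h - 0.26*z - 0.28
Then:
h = 0.313253012048193*z + 0.337349397590361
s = -1.17882054533925*z - 1.45370957514268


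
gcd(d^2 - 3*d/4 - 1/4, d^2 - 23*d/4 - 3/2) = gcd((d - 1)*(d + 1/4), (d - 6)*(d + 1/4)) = d + 1/4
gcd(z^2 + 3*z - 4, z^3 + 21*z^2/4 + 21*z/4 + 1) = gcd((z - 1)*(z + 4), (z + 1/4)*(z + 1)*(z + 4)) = z + 4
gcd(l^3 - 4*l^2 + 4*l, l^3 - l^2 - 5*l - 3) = 1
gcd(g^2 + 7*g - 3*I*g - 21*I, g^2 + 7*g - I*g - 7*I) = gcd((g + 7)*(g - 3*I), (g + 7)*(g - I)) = g + 7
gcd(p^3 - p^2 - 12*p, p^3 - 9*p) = p^2 + 3*p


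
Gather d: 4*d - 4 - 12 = 4*d - 16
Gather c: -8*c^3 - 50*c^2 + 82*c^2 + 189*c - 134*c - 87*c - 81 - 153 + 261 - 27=-8*c^3 + 32*c^2 - 32*c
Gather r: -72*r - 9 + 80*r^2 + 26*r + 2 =80*r^2 - 46*r - 7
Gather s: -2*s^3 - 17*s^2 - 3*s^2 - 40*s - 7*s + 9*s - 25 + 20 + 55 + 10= -2*s^3 - 20*s^2 - 38*s + 60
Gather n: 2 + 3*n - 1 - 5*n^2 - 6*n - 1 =-5*n^2 - 3*n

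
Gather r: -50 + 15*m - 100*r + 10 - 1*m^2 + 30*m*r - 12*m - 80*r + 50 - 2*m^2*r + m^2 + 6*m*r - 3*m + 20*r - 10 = r*(-2*m^2 + 36*m - 160)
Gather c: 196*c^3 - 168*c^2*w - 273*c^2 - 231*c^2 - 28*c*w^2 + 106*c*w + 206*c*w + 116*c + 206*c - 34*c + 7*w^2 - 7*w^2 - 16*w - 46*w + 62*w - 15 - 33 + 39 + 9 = 196*c^3 + c^2*(-168*w - 504) + c*(-28*w^2 + 312*w + 288)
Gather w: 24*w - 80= 24*w - 80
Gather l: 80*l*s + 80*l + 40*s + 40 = l*(80*s + 80) + 40*s + 40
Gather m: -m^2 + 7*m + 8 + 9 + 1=-m^2 + 7*m + 18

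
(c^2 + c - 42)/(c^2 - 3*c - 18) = (c + 7)/(c + 3)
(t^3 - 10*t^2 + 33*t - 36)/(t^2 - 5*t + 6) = (t^2 - 7*t + 12)/(t - 2)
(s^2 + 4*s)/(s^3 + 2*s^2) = (s + 4)/(s*(s + 2))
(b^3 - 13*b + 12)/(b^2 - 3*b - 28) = (b^2 - 4*b + 3)/(b - 7)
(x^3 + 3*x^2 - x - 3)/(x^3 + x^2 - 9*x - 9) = (x - 1)/(x - 3)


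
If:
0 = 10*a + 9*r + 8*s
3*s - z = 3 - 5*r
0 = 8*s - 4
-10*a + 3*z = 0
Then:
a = -67/160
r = 1/48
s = 1/2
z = -67/48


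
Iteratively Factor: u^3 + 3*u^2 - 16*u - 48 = (u + 3)*(u^2 - 16) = (u + 3)*(u + 4)*(u - 4)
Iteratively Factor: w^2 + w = (w)*(w + 1)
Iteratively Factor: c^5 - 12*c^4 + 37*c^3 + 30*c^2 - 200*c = (c + 2)*(c^4 - 14*c^3 + 65*c^2 - 100*c) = (c - 5)*(c + 2)*(c^3 - 9*c^2 + 20*c) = (c - 5)^2*(c + 2)*(c^2 - 4*c) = c*(c - 5)^2*(c + 2)*(c - 4)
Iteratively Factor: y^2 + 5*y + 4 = (y + 1)*(y + 4)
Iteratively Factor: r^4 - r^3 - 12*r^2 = (r)*(r^3 - r^2 - 12*r) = r*(r + 3)*(r^2 - 4*r) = r^2*(r + 3)*(r - 4)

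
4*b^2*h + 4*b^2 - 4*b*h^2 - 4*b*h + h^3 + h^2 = (-2*b + h)^2*(h + 1)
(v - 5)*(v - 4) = v^2 - 9*v + 20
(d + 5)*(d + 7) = d^2 + 12*d + 35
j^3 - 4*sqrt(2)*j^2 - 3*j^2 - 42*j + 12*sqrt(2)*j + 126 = (j - 3)*(j - 7*sqrt(2))*(j + 3*sqrt(2))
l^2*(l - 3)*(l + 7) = l^4 + 4*l^3 - 21*l^2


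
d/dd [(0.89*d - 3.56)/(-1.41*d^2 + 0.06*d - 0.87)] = (1.2549*d^2 - 10.0392*d - 0.5607)/(1.9881*d^4 - 0.1692*d^3 + 2.457*d^2 - 0.1044*d + 0.7569)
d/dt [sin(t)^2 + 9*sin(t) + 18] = (2*sin(t) + 9)*cos(t)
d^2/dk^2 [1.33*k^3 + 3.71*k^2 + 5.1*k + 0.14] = 7.98*k + 7.42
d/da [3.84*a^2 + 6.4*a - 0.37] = 7.68*a + 6.4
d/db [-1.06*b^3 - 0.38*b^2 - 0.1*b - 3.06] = -3.18*b^2 - 0.76*b - 0.1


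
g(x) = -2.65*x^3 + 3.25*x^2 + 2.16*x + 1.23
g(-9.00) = 2176.89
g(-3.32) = 126.86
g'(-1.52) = -26.09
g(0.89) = 3.86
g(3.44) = -60.76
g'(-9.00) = -700.29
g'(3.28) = -62.05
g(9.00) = -1647.93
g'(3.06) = -52.39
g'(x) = -7.95*x^2 + 6.5*x + 2.16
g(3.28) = -50.23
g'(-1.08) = -14.13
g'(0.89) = 1.65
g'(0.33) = 3.44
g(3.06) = -37.66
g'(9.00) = -583.29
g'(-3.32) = -107.05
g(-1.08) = 6.03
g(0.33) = 2.20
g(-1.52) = 14.76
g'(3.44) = -69.56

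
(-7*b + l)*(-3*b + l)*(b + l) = 21*b^3 + 11*b^2*l - 9*b*l^2 + l^3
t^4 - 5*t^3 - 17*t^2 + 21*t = t*(t - 7)*(t - 1)*(t + 3)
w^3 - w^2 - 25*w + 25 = (w - 5)*(w - 1)*(w + 5)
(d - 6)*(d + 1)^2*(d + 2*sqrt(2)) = d^4 - 4*d^3 + 2*sqrt(2)*d^3 - 8*sqrt(2)*d^2 - 11*d^2 - 22*sqrt(2)*d - 6*d - 12*sqrt(2)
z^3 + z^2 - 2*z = z*(z - 1)*(z + 2)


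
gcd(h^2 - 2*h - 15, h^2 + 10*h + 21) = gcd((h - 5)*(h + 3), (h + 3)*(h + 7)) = h + 3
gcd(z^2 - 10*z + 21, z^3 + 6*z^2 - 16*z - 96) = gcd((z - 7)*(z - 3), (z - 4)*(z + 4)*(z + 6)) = 1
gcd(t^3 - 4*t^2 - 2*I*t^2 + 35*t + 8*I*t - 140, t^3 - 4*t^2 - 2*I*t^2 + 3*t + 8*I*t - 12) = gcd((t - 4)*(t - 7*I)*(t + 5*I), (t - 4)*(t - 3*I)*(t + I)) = t - 4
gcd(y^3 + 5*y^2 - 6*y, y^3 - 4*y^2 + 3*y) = y^2 - y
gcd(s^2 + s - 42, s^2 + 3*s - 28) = s + 7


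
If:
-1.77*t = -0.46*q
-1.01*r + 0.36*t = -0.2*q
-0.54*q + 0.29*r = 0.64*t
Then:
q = 0.00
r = 0.00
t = 0.00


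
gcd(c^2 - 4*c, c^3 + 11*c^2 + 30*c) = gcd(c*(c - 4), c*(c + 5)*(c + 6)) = c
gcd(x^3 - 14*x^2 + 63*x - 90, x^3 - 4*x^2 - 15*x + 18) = x - 6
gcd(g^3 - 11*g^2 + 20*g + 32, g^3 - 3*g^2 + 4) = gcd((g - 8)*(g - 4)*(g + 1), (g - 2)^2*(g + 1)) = g + 1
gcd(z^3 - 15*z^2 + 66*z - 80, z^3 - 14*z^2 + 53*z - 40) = z^2 - 13*z + 40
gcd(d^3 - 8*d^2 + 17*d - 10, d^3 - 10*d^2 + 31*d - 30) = d^2 - 7*d + 10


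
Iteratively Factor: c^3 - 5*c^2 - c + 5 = (c - 1)*(c^2 - 4*c - 5) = (c - 5)*(c - 1)*(c + 1)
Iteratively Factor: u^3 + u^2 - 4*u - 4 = (u + 1)*(u^2 - 4) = (u + 1)*(u + 2)*(u - 2)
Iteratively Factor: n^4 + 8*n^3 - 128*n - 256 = (n + 4)*(n^3 + 4*n^2 - 16*n - 64) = (n + 4)^2*(n^2 - 16) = (n - 4)*(n + 4)^2*(n + 4)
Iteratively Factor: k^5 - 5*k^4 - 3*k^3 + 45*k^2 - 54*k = (k)*(k^4 - 5*k^3 - 3*k^2 + 45*k - 54) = k*(k - 2)*(k^3 - 3*k^2 - 9*k + 27) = k*(k - 2)*(k + 3)*(k^2 - 6*k + 9) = k*(k - 3)*(k - 2)*(k + 3)*(k - 3)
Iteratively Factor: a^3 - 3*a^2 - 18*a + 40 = (a + 4)*(a^2 - 7*a + 10) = (a - 2)*(a + 4)*(a - 5)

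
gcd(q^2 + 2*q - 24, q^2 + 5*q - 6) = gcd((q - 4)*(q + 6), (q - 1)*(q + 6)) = q + 6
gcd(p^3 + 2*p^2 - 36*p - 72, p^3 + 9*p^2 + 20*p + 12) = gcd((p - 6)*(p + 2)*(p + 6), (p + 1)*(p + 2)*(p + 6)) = p^2 + 8*p + 12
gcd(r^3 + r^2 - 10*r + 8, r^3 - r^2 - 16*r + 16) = r^2 + 3*r - 4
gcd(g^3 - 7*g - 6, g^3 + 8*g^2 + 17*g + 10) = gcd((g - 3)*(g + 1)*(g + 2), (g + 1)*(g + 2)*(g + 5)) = g^2 + 3*g + 2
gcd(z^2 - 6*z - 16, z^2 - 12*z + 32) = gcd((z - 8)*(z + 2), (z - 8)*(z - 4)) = z - 8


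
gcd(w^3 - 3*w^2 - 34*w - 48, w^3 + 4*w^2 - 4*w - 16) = w + 2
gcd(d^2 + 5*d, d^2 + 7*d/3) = d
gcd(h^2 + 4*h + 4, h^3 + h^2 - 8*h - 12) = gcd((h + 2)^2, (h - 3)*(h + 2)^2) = h^2 + 4*h + 4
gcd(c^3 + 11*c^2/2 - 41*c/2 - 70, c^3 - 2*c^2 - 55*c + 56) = c + 7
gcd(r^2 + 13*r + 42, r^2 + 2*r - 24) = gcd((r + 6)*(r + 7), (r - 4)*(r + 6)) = r + 6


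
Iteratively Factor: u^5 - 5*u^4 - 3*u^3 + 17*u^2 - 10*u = (u - 1)*(u^4 - 4*u^3 - 7*u^2 + 10*u) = (u - 5)*(u - 1)*(u^3 + u^2 - 2*u) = (u - 5)*(u - 1)^2*(u^2 + 2*u) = u*(u - 5)*(u - 1)^2*(u + 2)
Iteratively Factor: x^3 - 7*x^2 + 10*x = (x - 5)*(x^2 - 2*x) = x*(x - 5)*(x - 2)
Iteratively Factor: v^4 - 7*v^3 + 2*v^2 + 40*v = (v + 2)*(v^3 - 9*v^2 + 20*v) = v*(v + 2)*(v^2 - 9*v + 20) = v*(v - 4)*(v + 2)*(v - 5)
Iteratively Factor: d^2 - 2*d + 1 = (d - 1)*(d - 1)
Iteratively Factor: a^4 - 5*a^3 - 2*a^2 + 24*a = (a - 4)*(a^3 - a^2 - 6*a) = (a - 4)*(a + 2)*(a^2 - 3*a) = (a - 4)*(a - 3)*(a + 2)*(a)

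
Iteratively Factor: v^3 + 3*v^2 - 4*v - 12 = (v + 2)*(v^2 + v - 6) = (v + 2)*(v + 3)*(v - 2)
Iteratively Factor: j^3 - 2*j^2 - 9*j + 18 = (j + 3)*(j^2 - 5*j + 6) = (j - 3)*(j + 3)*(j - 2)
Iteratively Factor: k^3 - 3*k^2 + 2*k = (k - 2)*(k^2 - k) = k*(k - 2)*(k - 1)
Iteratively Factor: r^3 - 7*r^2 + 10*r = (r - 2)*(r^2 - 5*r) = r*(r - 2)*(r - 5)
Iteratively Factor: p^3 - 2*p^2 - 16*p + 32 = (p - 2)*(p^2 - 16) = (p - 2)*(p + 4)*(p - 4)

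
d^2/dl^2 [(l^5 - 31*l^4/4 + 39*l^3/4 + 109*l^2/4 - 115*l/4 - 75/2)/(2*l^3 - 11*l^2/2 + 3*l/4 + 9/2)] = 2*(256*l^6 - 576*l^5 - 432*l^4 + 4988*l^3 + 11106*l^2 + 4131*l + 2403)/(512*l^6 - 1152*l^5 - 864*l^4 + 2376*l^3 + 972*l^2 - 1458*l - 729)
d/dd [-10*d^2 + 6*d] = 6 - 20*d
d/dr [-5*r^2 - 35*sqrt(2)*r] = -10*r - 35*sqrt(2)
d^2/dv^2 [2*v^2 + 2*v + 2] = 4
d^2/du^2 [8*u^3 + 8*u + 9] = 48*u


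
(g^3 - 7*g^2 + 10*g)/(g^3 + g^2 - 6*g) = (g - 5)/(g + 3)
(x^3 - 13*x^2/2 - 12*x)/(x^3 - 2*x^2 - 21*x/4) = 2*(x - 8)/(2*x - 7)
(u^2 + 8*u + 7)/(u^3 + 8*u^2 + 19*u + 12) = (u + 7)/(u^2 + 7*u + 12)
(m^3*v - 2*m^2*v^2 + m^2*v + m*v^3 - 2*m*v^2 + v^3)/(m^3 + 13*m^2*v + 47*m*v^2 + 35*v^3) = v*(m^3 - 2*m^2*v + m^2 + m*v^2 - 2*m*v + v^2)/(m^3 + 13*m^2*v + 47*m*v^2 + 35*v^3)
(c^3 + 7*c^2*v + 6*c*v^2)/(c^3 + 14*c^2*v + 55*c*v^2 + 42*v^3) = c/(c + 7*v)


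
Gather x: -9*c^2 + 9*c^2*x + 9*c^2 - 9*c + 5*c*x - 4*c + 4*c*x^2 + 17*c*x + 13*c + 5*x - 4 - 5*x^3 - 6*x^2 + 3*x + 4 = -5*x^3 + x^2*(4*c - 6) + x*(9*c^2 + 22*c + 8)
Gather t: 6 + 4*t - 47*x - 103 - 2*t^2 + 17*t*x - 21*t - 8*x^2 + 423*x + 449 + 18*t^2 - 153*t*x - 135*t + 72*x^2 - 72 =16*t^2 + t*(-136*x - 152) + 64*x^2 + 376*x + 280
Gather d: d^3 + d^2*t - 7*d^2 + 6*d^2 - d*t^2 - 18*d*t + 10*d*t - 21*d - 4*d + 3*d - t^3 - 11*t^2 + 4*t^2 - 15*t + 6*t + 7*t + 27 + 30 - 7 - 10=d^3 + d^2*(t - 1) + d*(-t^2 - 8*t - 22) - t^3 - 7*t^2 - 2*t + 40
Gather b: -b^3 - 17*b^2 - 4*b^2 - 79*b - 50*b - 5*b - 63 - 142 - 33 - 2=-b^3 - 21*b^2 - 134*b - 240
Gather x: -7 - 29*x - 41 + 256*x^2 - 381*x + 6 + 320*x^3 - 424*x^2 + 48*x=320*x^3 - 168*x^2 - 362*x - 42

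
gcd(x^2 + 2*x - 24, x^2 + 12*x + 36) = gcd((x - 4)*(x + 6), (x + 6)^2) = x + 6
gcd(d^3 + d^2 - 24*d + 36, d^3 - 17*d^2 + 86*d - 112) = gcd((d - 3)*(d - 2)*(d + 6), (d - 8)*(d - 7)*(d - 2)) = d - 2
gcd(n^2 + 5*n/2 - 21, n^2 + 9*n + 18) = n + 6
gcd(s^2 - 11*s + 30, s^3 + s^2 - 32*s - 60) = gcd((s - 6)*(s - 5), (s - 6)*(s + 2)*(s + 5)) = s - 6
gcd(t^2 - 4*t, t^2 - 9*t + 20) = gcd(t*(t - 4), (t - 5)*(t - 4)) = t - 4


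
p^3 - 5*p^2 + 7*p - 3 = (p - 3)*(p - 1)^2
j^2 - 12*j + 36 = (j - 6)^2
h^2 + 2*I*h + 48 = (h - 6*I)*(h + 8*I)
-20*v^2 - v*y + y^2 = (-5*v + y)*(4*v + y)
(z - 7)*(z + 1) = z^2 - 6*z - 7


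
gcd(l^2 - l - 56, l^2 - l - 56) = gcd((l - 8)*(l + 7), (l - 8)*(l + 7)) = l^2 - l - 56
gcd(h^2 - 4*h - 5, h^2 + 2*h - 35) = h - 5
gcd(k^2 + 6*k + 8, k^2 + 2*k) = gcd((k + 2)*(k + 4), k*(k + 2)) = k + 2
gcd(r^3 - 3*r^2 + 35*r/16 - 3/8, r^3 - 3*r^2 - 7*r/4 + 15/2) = r - 2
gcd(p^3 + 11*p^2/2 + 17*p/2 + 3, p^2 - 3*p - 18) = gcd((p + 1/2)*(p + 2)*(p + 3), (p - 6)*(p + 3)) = p + 3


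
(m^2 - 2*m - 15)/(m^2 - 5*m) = (m + 3)/m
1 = 1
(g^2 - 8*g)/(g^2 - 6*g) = (g - 8)/(g - 6)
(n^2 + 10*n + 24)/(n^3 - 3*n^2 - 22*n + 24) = (n + 6)/(n^2 - 7*n + 6)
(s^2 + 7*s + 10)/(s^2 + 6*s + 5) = (s + 2)/(s + 1)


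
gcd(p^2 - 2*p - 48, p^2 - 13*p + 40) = p - 8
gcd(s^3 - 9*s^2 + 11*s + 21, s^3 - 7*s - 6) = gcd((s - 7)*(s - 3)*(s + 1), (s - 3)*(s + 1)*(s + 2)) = s^2 - 2*s - 3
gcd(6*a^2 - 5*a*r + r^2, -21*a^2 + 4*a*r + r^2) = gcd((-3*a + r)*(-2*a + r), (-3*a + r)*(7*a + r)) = -3*a + r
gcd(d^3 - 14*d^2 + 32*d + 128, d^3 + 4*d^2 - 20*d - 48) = d + 2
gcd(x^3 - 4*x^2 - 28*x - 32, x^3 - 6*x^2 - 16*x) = x^2 - 6*x - 16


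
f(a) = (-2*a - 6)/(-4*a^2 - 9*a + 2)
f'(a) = (-2*a - 6)*(8*a + 9)/(-4*a^2 - 9*a + 2)^2 - 2/(-4*a^2 - 9*a + 2) = 2*(4*a^2 + 9*a - (a + 3)*(8*a + 9) - 2)/(4*a^2 + 9*a - 2)^2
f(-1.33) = -0.48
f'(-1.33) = -0.17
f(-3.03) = -0.01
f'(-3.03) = 0.25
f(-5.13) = -0.07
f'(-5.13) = -0.01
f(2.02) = 0.31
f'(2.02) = -0.18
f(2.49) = 0.24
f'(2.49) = -0.11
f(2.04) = 0.31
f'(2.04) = -0.17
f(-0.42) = -1.02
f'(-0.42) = -1.52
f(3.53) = 0.16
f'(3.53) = -0.05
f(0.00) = -3.00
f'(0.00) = -14.50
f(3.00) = 0.20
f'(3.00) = -0.07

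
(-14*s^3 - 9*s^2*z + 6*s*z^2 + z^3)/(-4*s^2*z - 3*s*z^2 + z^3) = (-14*s^2 + 5*s*z + z^2)/(z*(-4*s + z))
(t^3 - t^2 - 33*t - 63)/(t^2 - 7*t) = t + 6 + 9/t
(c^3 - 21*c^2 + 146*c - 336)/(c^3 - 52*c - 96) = (c^2 - 13*c + 42)/(c^2 + 8*c + 12)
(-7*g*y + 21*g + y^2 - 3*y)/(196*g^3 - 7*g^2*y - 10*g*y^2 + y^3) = (y - 3)/(-28*g^2 - 3*g*y + y^2)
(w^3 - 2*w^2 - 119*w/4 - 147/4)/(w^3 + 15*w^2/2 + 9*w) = (2*w^2 - 7*w - 49)/(2*w*(w + 6))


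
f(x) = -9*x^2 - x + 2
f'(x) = -18*x - 1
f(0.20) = 1.44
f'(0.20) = -4.60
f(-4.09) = -144.46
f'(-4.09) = 72.62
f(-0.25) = 1.69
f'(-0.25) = 3.50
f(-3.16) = -84.71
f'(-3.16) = 55.88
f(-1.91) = -28.92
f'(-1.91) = 33.38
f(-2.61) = -56.70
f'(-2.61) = 45.98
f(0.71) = -3.25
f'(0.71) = -13.78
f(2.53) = -58.14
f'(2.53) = -46.54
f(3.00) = -82.00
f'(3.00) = -55.00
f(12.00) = -1306.00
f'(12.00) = -217.00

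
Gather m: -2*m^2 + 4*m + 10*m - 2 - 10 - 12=-2*m^2 + 14*m - 24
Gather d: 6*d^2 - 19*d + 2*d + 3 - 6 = 6*d^2 - 17*d - 3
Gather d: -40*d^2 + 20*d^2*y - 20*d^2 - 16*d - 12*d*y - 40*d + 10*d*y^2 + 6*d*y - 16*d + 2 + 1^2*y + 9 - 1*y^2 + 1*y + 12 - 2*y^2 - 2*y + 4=d^2*(20*y - 60) + d*(10*y^2 - 6*y - 72) - 3*y^2 + 27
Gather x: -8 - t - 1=-t - 9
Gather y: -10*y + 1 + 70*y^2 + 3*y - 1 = 70*y^2 - 7*y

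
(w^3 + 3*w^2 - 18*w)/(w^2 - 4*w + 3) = w*(w + 6)/(w - 1)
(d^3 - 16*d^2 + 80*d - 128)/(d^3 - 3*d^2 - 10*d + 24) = (d^2 - 12*d + 32)/(d^2 + d - 6)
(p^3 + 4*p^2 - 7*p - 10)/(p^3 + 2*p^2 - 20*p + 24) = (p^2 + 6*p + 5)/(p^2 + 4*p - 12)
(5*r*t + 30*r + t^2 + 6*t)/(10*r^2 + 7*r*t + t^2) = (t + 6)/(2*r + t)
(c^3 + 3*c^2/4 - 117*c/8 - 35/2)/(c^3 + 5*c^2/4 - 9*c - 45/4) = (c^2 - c/2 - 14)/(c^2 - 9)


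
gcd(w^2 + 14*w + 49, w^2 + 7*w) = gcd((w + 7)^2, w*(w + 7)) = w + 7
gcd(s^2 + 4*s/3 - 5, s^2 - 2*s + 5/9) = s - 5/3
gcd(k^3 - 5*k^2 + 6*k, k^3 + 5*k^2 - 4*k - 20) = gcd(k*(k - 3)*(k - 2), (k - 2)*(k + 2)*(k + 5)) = k - 2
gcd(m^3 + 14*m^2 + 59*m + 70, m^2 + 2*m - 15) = m + 5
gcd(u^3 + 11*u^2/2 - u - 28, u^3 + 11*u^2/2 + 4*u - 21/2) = u + 7/2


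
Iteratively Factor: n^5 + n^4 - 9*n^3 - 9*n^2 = (n)*(n^4 + n^3 - 9*n^2 - 9*n) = n*(n + 3)*(n^3 - 2*n^2 - 3*n) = n*(n - 3)*(n + 3)*(n^2 + n) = n^2*(n - 3)*(n + 3)*(n + 1)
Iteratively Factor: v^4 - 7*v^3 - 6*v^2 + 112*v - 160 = (v - 2)*(v^3 - 5*v^2 - 16*v + 80) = (v - 4)*(v - 2)*(v^2 - v - 20) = (v - 5)*(v - 4)*(v - 2)*(v + 4)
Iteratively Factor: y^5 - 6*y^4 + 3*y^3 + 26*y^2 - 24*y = (y + 2)*(y^4 - 8*y^3 + 19*y^2 - 12*y) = (y - 1)*(y + 2)*(y^3 - 7*y^2 + 12*y) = (y - 3)*(y - 1)*(y + 2)*(y^2 - 4*y) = (y - 4)*(y - 3)*(y - 1)*(y + 2)*(y)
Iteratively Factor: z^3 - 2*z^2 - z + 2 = (z + 1)*(z^2 - 3*z + 2) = (z - 1)*(z + 1)*(z - 2)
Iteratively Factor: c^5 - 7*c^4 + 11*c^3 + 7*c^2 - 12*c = (c - 3)*(c^4 - 4*c^3 - c^2 + 4*c) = (c - 3)*(c + 1)*(c^3 - 5*c^2 + 4*c) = (c - 4)*(c - 3)*(c + 1)*(c^2 - c) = c*(c - 4)*(c - 3)*(c + 1)*(c - 1)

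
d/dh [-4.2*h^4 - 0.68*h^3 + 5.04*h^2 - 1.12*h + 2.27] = -16.8*h^3 - 2.04*h^2 + 10.08*h - 1.12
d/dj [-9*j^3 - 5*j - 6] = -27*j^2 - 5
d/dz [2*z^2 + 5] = 4*z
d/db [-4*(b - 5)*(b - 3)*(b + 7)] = -12*b^2 + 8*b + 164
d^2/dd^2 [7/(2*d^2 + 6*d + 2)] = 7*(-d^2 - 3*d + (2*d + 3)^2 - 1)/(d^2 + 3*d + 1)^3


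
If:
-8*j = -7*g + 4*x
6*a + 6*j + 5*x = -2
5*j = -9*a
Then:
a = 25*x/24 + 5/12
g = -11*x/7 - 6/7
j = -15*x/8 - 3/4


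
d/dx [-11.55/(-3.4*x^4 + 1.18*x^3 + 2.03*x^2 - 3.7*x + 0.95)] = (-157.08*x^3 + 40.887*x^2 + 46.893*x - 42.735)/(-3.4*x^4 + 1.18*x^3 + 2.03*x^2 - 3.7*x + 0.95)^2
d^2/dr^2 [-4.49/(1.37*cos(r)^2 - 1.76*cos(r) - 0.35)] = (-33.709124*(1 - cos(r)^2)^2 + 32.478864*cos(r)^3 - 39.374606*cos(r)^2 - 62.191888*cos(r) + 65.831482)/(-1.37*cos(r)^2 + 1.76*cos(r) + 0.35)^3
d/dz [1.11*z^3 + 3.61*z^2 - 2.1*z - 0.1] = 3.33*z^2 + 7.22*z - 2.1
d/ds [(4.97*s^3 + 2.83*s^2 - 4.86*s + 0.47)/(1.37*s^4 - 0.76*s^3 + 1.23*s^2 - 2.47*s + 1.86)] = (-6.8089*s^6 - 7.7542*s^5 + 28.2385*s^4 - 34.5146*s^3 + 27.7919*s^2 + 9.3714*s - 7.8787)/(1.8769*s^8 - 2.0824*s^7 + 3.9478*s^6 - 8.6374*s^5 + 10.3637*s^4 - 8.9034*s^3 + 10.6765*s^2 - 9.1884*s + 3.4596)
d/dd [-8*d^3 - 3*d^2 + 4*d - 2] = -24*d^2 - 6*d + 4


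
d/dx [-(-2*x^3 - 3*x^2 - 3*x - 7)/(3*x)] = 4*x/3 + 1 - 7/(3*x^2)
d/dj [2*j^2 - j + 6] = 4*j - 1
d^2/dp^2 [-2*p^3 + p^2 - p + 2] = 2 - 12*p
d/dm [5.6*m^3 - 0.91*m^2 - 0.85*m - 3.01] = 16.8*m^2 - 1.82*m - 0.85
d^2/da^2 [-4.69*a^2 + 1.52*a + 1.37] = -9.38000000000000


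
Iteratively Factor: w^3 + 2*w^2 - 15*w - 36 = (w - 4)*(w^2 + 6*w + 9) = (w - 4)*(w + 3)*(w + 3)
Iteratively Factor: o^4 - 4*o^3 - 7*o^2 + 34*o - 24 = (o - 2)*(o^3 - 2*o^2 - 11*o + 12) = (o - 2)*(o + 3)*(o^2 - 5*o + 4) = (o - 4)*(o - 2)*(o + 3)*(o - 1)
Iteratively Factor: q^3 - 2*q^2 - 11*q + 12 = (q + 3)*(q^2 - 5*q + 4) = (q - 4)*(q + 3)*(q - 1)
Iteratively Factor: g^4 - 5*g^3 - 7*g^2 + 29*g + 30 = (g - 5)*(g^3 - 7*g - 6) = (g - 5)*(g - 3)*(g^2 + 3*g + 2) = (g - 5)*(g - 3)*(g + 1)*(g + 2)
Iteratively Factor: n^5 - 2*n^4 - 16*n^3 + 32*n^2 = (n - 2)*(n^4 - 16*n^2) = n*(n - 2)*(n^3 - 16*n) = n^2*(n - 2)*(n^2 - 16) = n^2*(n - 2)*(n + 4)*(n - 4)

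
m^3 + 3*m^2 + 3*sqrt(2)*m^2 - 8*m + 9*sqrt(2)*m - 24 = (m + 3)*(m - sqrt(2))*(m + 4*sqrt(2))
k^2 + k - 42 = (k - 6)*(k + 7)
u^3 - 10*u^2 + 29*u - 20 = (u - 5)*(u - 4)*(u - 1)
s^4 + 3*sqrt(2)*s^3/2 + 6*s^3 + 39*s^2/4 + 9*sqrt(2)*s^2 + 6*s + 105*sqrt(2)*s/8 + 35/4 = (s + 5/2)*(s + 7/2)*(s + sqrt(2)/2)*(s + sqrt(2))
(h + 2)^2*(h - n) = h^3 - h^2*n + 4*h^2 - 4*h*n + 4*h - 4*n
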